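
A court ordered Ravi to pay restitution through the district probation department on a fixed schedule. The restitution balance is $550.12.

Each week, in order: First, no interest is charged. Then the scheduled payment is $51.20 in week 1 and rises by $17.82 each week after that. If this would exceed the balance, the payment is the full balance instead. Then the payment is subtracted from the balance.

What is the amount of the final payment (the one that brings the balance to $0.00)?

Week 1: $550.12 − $51.20 → $498.92
Week 2: $498.92 − $69.02 → $429.90
Week 3: $429.90 − $86.84 → $343.06
Week 4: $343.06 − $104.66 → $238.40
Week 5: $238.40 − $122.48 → $115.92
Week 6: $115.92 − $115.92 → $0.00

$115.92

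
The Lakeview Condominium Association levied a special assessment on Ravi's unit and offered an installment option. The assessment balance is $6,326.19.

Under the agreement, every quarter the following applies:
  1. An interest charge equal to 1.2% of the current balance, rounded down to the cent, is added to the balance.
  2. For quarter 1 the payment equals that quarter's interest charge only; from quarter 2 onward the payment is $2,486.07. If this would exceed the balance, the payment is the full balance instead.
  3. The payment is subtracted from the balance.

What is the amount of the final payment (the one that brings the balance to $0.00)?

Quarter 1: $6,326.19 +$75.91 interest = $6,402.10; pay $75.91 → $6,326.19
Quarter 2: $6,326.19 +$75.91 interest = $6,402.10; pay $2,486.07 → $3,916.03
Quarter 3: $3,916.03 +$46.99 interest = $3,963.02; pay $2,486.07 → $1,476.95
Quarter 4: $1,476.95 +$17.72 interest = $1,494.67; pay $1,494.67 → $0.00

$1,494.67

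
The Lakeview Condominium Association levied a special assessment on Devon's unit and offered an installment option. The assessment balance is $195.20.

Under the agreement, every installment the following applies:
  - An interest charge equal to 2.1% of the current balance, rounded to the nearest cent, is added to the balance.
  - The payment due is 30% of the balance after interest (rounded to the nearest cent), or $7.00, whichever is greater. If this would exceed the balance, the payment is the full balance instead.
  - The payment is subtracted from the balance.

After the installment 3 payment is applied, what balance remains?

$71.26

Installment 1: $195.20 +$4.10 interest = $199.30; pay $59.79 → $139.51
Installment 2: $139.51 +$2.93 interest = $142.44; pay $42.73 → $99.71
Installment 3: $99.71 +$2.09 interest = $101.80; pay $30.54 → $71.26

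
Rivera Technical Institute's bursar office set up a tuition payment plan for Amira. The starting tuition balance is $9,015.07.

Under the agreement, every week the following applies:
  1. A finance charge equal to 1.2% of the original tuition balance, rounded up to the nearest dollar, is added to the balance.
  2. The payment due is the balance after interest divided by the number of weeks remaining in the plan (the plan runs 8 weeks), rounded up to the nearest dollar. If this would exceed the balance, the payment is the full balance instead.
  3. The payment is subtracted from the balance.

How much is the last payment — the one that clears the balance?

$1,421.07

Week 1: opening $9,015.07; interest $109.00 → $9,124.07; payment $1,141.00; balance $7,983.07
Week 2: opening $7,983.07; interest $109.00 → $8,092.07; payment $1,157.00; balance $6,935.07
Week 3: opening $6,935.07; interest $109.00 → $7,044.07; payment $1,175.00; balance $5,869.07
Week 4: opening $5,869.07; interest $109.00 → $5,978.07; payment $1,196.00; balance $4,782.07
Week 5: opening $4,782.07; interest $109.00 → $4,891.07; payment $1,223.00; balance $3,668.07
Week 6: opening $3,668.07; interest $109.00 → $3,777.07; payment $1,260.00; balance $2,517.07
Week 7: opening $2,517.07; interest $109.00 → $2,626.07; payment $1,314.00; balance $1,312.07
Week 8: opening $1,312.07; interest $109.00 → $1,421.07; payment $1,421.07; balance $0.00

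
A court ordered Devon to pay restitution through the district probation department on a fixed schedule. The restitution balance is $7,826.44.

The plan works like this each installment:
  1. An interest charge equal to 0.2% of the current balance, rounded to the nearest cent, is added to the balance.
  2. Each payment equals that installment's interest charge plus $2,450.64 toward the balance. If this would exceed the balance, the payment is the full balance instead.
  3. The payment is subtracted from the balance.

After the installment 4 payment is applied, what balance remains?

$0.00

Installment 1: $7,826.44 +$15.65 interest = $7,842.09; pay $2,466.29 → $5,375.80
Installment 2: $5,375.80 +$10.75 interest = $5,386.55; pay $2,461.39 → $2,925.16
Installment 3: $2,925.16 +$5.85 interest = $2,931.01; pay $2,456.49 → $474.52
Installment 4: $474.52 +$0.95 interest = $475.47; pay $475.47 → $0.00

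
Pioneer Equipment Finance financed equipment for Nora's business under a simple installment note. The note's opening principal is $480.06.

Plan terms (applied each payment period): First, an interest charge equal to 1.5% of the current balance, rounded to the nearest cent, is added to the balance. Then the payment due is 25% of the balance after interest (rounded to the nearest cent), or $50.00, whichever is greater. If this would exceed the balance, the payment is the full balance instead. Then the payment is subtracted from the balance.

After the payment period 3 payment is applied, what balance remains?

Payment period 1: opening $480.06; interest $7.20 → $487.26; payment $121.82; balance $365.44
Payment period 2: opening $365.44; interest $5.48 → $370.92; payment $92.73; balance $278.19
Payment period 3: opening $278.19; interest $4.17 → $282.36; payment $70.59; balance $211.77

$211.77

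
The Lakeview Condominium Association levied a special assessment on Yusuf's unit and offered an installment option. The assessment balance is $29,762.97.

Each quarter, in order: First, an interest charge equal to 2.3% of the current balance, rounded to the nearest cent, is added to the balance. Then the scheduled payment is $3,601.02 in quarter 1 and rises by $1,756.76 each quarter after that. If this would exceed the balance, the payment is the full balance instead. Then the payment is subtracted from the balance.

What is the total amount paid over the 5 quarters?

$32,090.59

Quarter 1: opening $29,762.97; interest $684.55 → $30,447.52; payment $3,601.02; balance $26,846.50
Quarter 2: opening $26,846.50; interest $617.47 → $27,463.97; payment $5,357.78; balance $22,106.19
Quarter 3: opening $22,106.19; interest $508.44 → $22,614.63; payment $7,114.54; balance $15,500.09
Quarter 4: opening $15,500.09; interest $356.50 → $15,856.59; payment $8,871.30; balance $6,985.29
Quarter 5: opening $6,985.29; interest $160.66 → $7,145.95; payment $7,145.95; balance $0.00
Total paid: $32,090.59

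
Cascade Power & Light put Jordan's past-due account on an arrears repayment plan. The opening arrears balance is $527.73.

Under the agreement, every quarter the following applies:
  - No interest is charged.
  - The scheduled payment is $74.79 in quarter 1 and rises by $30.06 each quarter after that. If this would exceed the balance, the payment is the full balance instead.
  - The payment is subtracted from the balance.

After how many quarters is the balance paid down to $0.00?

5

Quarter 1: $527.73 − $74.79 → $452.94
Quarter 2: $452.94 − $104.85 → $348.09
Quarter 3: $348.09 − $134.91 → $213.18
Quarter 4: $213.18 − $164.97 → $48.21
Quarter 5: $48.21 − $48.21 → $0.00
Balance reaches $0.00 in quarter 5.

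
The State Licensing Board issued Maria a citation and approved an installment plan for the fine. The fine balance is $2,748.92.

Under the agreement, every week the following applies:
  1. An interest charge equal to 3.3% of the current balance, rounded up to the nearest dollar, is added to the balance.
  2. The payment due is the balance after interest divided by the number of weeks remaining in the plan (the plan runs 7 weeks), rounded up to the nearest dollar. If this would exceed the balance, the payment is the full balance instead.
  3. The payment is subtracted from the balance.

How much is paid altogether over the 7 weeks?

Week 1: $2,748.92 +$91.00 interest = $2,839.92; pay $406.00 → $2,433.92
Week 2: $2,433.92 +$81.00 interest = $2,514.92; pay $420.00 → $2,094.92
Week 3: $2,094.92 +$70.00 interest = $2,164.92; pay $433.00 → $1,731.92
Week 4: $1,731.92 +$58.00 interest = $1,789.92; pay $448.00 → $1,341.92
Week 5: $1,341.92 +$45.00 interest = $1,386.92; pay $463.00 → $923.92
Week 6: $923.92 +$31.00 interest = $954.92; pay $478.00 → $476.92
Week 7: $476.92 +$16.00 interest = $492.92; pay $492.92 → $0.00
Total paid: $3,140.92

$3,140.92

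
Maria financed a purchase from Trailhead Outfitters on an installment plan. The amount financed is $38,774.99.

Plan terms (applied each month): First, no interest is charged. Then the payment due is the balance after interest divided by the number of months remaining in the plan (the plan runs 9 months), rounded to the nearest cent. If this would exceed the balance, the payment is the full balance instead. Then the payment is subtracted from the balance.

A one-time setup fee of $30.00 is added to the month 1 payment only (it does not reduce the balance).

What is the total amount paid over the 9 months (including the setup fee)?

Month 1: opening $38,774.99; payment $4,308.33 (+ $30.00 fee); balance $34,466.66
Month 2: opening $34,466.66; payment $4,308.33; balance $30,158.33
Month 3: opening $30,158.33; payment $4,308.33; balance $25,850.00
Month 4: opening $25,850.00; payment $4,308.33; balance $21,541.67
Month 5: opening $21,541.67; payment $4,308.33; balance $17,233.34
Month 6: opening $17,233.34; payment $4,308.34; balance $12,925.00
Month 7: opening $12,925.00; payment $4,308.33; balance $8,616.67
Month 8: opening $8,616.67; payment $4,308.34; balance $4,308.33
Month 9: opening $4,308.33; payment $4,308.33; balance $0.00
Total paid: $38,804.99

$38,804.99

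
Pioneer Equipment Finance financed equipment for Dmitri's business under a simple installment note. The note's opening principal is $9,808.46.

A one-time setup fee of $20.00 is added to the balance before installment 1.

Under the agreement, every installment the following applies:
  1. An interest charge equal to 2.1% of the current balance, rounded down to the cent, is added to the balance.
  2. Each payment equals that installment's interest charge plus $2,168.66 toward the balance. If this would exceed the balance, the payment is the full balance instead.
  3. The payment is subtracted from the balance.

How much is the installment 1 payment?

$2,375.05

Installment 1: opening $9,828.46; interest $206.39 → $10,034.85; payment $2,375.05; balance $7,659.80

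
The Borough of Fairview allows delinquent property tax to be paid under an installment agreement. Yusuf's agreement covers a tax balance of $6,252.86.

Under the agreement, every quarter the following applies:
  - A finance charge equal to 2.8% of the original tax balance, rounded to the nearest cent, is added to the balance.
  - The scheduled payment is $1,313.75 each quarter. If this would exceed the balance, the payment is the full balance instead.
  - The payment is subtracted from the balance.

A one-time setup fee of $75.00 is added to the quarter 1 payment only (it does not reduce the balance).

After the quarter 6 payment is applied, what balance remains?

$0.00

Quarter 1: opening $6,252.86; interest $175.08 → $6,427.94; payment $1,313.75 (+ $75.00 fee); balance $5,114.19
Quarter 2: opening $5,114.19; interest $175.08 → $5,289.27; payment $1,313.75; balance $3,975.52
Quarter 3: opening $3,975.52; interest $175.08 → $4,150.60; payment $1,313.75; balance $2,836.85
Quarter 4: opening $2,836.85; interest $175.08 → $3,011.93; payment $1,313.75; balance $1,698.18
Quarter 5: opening $1,698.18; interest $175.08 → $1,873.26; payment $1,313.75; balance $559.51
Quarter 6: opening $559.51; interest $175.08 → $734.59; payment $734.59; balance $0.00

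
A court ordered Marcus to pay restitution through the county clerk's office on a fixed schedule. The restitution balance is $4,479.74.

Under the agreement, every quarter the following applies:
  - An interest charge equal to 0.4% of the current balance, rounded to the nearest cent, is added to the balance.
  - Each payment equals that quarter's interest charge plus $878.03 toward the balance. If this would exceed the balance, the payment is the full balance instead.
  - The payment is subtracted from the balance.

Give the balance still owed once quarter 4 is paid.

$967.62

# | Opening | Interest | Payment | End bal
1 | $4,479.74 | $17.92 | $895.95 | $3,601.71
2 | $3,601.71 | $14.41 | $892.44 | $2,723.68
3 | $2,723.68 | $10.89 | $888.92 | $1,845.65
4 | $1,845.65 | $7.38 | $885.41 | $967.62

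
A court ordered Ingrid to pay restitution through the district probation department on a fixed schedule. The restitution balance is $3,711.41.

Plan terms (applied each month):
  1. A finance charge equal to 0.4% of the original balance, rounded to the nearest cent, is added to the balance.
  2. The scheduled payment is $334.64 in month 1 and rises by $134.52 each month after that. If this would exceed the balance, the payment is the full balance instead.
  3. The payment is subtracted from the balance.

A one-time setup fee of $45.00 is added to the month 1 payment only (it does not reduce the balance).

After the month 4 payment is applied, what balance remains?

$1,625.13

# | Opening | Interest | Payment | Fee | End bal
1 | $3,711.41 | $14.85 | $334.64 | $45.00 | $3,391.62
2 | $3,391.62 | $14.85 | $469.16 | — | $2,937.31
3 | $2,937.31 | $14.85 | $603.68 | — | $2,348.48
4 | $2,348.48 | $14.85 | $738.20 | — | $1,625.13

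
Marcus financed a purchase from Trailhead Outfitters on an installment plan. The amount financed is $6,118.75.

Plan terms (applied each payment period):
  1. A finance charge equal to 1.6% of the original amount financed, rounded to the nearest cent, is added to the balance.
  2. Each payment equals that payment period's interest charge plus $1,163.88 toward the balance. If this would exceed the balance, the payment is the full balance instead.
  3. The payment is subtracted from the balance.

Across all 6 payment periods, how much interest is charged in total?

# | Opening | Interest | Payment | End bal
1 | $6,118.75 | $97.90 | $1,261.78 | $4,954.87
2 | $4,954.87 | $97.90 | $1,261.78 | $3,790.99
3 | $3,790.99 | $97.90 | $1,261.78 | $2,627.11
4 | $2,627.11 | $97.90 | $1,261.78 | $1,463.23
5 | $1,463.23 | $97.90 | $1,261.78 | $299.35
6 | $299.35 | $97.90 | $397.25 | $0.00
Total interest: $97.90 + $97.90 + $97.90 + $97.90 + $97.90 + $97.90 = $587.40

$587.40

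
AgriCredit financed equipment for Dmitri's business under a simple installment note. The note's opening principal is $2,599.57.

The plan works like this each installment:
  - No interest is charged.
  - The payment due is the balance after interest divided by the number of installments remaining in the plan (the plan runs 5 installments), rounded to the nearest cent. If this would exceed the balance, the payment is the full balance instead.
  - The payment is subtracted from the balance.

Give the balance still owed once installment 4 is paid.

$519.91

# | Opening | Payment | End bal
1 | $2,599.57 | $519.91 | $2,079.66
2 | $2,079.66 | $519.92 | $1,559.74
3 | $1,559.74 | $519.91 | $1,039.83
4 | $1,039.83 | $519.92 | $519.91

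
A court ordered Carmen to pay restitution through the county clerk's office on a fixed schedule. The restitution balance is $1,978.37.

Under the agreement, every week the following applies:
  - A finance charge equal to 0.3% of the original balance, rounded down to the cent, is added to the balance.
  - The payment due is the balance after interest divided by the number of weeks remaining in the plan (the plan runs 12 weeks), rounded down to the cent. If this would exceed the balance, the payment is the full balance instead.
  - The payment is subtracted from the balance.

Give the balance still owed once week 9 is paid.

# | Opening | Interest | Payment | End bal
1 | $1,978.37 | $5.93 | $165.35 | $1,818.95
2 | $1,818.95 | $5.93 | $165.89 | $1,658.99
3 | $1,658.99 | $5.93 | $166.49 | $1,498.43
4 | $1,498.43 | $5.93 | $167.15 | $1,337.21
5 | $1,337.21 | $5.93 | $167.89 | $1,175.25
6 | $1,175.25 | $5.93 | $168.74 | $1,012.44
7 | $1,012.44 | $5.93 | $169.72 | $848.65
8 | $848.65 | $5.93 | $170.91 | $683.67
9 | $683.67 | $5.93 | $172.40 | $517.20

$517.20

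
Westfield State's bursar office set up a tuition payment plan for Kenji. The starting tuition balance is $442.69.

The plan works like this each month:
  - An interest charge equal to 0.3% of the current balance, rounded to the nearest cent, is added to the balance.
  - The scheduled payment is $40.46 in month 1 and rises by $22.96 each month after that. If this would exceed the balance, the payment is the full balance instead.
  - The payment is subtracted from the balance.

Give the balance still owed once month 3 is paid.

$255.99

Month 1: $442.69 +$1.33 interest = $444.02; pay $40.46 → $403.56
Month 2: $403.56 +$1.21 interest = $404.77; pay $63.42 → $341.35
Month 3: $341.35 +$1.02 interest = $342.37; pay $86.38 → $255.99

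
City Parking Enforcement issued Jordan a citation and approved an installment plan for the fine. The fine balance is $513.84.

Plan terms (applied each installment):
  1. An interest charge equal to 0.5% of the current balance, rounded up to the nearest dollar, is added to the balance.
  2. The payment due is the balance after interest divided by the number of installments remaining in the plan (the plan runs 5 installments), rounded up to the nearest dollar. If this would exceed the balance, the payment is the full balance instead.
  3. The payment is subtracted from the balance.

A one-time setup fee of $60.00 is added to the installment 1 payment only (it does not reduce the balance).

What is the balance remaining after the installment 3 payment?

Installment 1: $513.84 +$3.00 interest = $516.84; pay $104.00 (+ $60.00 fee) → $412.84
Installment 2: $412.84 +$3.00 interest = $415.84; pay $104.00 → $311.84
Installment 3: $311.84 +$2.00 interest = $313.84; pay $105.00 → $208.84

$208.84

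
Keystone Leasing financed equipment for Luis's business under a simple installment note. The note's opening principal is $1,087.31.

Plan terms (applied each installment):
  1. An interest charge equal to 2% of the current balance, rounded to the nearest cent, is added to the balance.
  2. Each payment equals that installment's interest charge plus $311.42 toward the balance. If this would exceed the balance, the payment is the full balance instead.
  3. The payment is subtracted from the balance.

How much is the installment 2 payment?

$326.94

# | Opening | Interest | Payment | End bal
1 | $1,087.31 | $21.75 | $333.17 | $775.89
2 | $775.89 | $15.52 | $326.94 | $464.47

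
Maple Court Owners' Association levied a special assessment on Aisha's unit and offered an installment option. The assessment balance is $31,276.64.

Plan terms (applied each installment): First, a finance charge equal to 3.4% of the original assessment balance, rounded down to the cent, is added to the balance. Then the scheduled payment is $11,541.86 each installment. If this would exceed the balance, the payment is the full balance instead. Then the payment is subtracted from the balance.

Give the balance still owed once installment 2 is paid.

Installment 1: $31,276.64 +$1,063.40 interest = $32,340.04; pay $11,541.86 → $20,798.18
Installment 2: $20,798.18 +$1,063.40 interest = $21,861.58; pay $11,541.86 → $10,319.72

$10,319.72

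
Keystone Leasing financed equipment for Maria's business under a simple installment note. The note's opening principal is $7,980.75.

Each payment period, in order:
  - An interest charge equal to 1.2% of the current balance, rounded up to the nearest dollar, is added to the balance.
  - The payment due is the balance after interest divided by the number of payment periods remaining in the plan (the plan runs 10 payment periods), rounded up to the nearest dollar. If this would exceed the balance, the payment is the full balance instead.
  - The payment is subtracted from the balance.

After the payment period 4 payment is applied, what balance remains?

Payment period 1: opening $7,980.75; interest $96.00 → $8,076.75; payment $808.00; balance $7,268.75
Payment period 2: opening $7,268.75; interest $88.00 → $7,356.75; payment $818.00; balance $6,538.75
Payment period 3: opening $6,538.75; interest $79.00 → $6,617.75; payment $828.00; balance $5,789.75
Payment period 4: opening $5,789.75; interest $70.00 → $5,859.75; payment $838.00; balance $5,021.75

$5,021.75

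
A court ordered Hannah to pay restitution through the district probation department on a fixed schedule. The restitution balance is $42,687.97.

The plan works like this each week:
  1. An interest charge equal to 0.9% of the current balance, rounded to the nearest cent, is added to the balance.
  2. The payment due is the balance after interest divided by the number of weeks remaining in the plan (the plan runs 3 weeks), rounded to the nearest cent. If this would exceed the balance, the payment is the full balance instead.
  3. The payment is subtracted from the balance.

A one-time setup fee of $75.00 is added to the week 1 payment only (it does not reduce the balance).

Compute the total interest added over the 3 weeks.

$773.00

# | Opening | Interest | Payment | Fee | End bal
1 | $42,687.97 | $384.19 | $14,357.39 | $75.00 | $28,714.77
2 | $28,714.77 | $258.43 | $14,486.60 | — | $14,486.60
3 | $14,486.60 | $130.38 | $14,616.98 | — | $0.00
Total interest: $384.19 + $258.43 + $130.38 = $773.00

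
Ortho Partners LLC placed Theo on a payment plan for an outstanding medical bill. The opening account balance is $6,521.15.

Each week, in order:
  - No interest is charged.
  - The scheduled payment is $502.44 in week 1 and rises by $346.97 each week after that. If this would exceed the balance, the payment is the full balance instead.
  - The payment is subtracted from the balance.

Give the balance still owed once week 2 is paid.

$5,169.30

Week 1: opening $6,521.15; payment $502.44; balance $6,018.71
Week 2: opening $6,018.71; payment $849.41; balance $5,169.30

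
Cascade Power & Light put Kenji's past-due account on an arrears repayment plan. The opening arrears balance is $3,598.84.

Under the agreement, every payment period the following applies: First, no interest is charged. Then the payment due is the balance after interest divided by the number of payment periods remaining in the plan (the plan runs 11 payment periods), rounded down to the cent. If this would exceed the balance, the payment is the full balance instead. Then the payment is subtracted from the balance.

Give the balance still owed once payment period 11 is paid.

$0.00

Payment period 1: opening $3,598.84; payment $327.16; balance $3,271.68
Payment period 2: opening $3,271.68; payment $327.16; balance $2,944.52
Payment period 3: opening $2,944.52; payment $327.16; balance $2,617.36
Payment period 4: opening $2,617.36; payment $327.17; balance $2,290.19
Payment period 5: opening $2,290.19; payment $327.17; balance $1,963.02
Payment period 6: opening $1,963.02; payment $327.17; balance $1,635.85
Payment period 7: opening $1,635.85; payment $327.17; balance $1,308.68
Payment period 8: opening $1,308.68; payment $327.17; balance $981.51
Payment period 9: opening $981.51; payment $327.17; balance $654.34
Payment period 10: opening $654.34; payment $327.17; balance $327.17
Payment period 11: opening $327.17; payment $327.17; balance $0.00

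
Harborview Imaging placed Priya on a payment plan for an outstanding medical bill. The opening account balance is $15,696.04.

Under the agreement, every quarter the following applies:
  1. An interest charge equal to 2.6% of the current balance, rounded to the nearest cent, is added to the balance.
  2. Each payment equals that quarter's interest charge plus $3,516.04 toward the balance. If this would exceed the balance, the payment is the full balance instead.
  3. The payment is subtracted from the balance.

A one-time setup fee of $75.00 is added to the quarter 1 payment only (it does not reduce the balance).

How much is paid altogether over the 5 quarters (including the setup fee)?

Quarter 1: opening $15,696.04; interest $408.10 → $16,104.14; payment $3,924.14 (+ $75.00 fee); balance $12,180.00
Quarter 2: opening $12,180.00; interest $316.68 → $12,496.68; payment $3,832.72; balance $8,663.96
Quarter 3: opening $8,663.96; interest $225.26 → $8,889.22; payment $3,741.30; balance $5,147.92
Quarter 4: opening $5,147.92; interest $133.85 → $5,281.77; payment $3,649.89; balance $1,631.88
Quarter 5: opening $1,631.88; interest $42.43 → $1,674.31; payment $1,674.31; balance $0.00
Total paid: $16,897.36

$16,897.36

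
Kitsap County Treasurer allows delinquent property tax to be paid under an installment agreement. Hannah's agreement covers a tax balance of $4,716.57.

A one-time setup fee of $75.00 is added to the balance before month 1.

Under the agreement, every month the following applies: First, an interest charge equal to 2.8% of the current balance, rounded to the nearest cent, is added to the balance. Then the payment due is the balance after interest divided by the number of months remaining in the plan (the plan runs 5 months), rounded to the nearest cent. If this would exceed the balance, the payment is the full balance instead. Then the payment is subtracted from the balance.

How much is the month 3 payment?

$1,041.09

Month 1: $4,791.57 +$134.16 interest = $4,925.73; pay $985.15 → $3,940.58
Month 2: $3,940.58 +$110.34 interest = $4,050.92; pay $1,012.73 → $3,038.19
Month 3: $3,038.19 +$85.07 interest = $3,123.26; pay $1,041.09 → $2,082.17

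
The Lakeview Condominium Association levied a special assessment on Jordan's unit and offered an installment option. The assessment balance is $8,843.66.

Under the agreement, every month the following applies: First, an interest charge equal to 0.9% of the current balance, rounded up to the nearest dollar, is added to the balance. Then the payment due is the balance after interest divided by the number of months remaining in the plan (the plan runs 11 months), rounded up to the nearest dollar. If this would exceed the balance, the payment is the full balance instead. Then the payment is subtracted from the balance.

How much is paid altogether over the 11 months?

$9,341.66

Month 1: opening $8,843.66; interest $80.00 → $8,923.66; payment $812.00; balance $8,111.66
Month 2: opening $8,111.66; interest $74.00 → $8,185.66; payment $819.00; balance $7,366.66
Month 3: opening $7,366.66; interest $67.00 → $7,433.66; payment $826.00; balance $6,607.66
Month 4: opening $6,607.66; interest $60.00 → $6,667.66; payment $834.00; balance $5,833.66
Month 5: opening $5,833.66; interest $53.00 → $5,886.66; payment $841.00; balance $5,045.66
Month 6: opening $5,045.66; interest $46.00 → $5,091.66; payment $849.00; balance $4,242.66
Month 7: opening $4,242.66; interest $39.00 → $4,281.66; payment $857.00; balance $3,424.66
Month 8: opening $3,424.66; interest $31.00 → $3,455.66; payment $864.00; balance $2,591.66
Month 9: opening $2,591.66; interest $24.00 → $2,615.66; payment $872.00; balance $1,743.66
Month 10: opening $1,743.66; interest $16.00 → $1,759.66; payment $880.00; balance $879.66
Month 11: opening $879.66; interest $8.00 → $887.66; payment $887.66; balance $0.00
Total paid: $9,341.66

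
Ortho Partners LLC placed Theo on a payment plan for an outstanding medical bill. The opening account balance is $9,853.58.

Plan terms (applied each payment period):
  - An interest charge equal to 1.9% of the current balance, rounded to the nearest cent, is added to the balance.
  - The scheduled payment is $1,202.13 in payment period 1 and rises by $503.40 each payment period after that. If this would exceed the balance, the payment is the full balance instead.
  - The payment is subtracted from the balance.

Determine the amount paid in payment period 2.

$1,705.53

Payment period 1: $9,853.58 +$187.22 interest = $10,040.80; pay $1,202.13 → $8,838.67
Payment period 2: $8,838.67 +$167.93 interest = $9,006.60; pay $1,705.53 → $7,301.07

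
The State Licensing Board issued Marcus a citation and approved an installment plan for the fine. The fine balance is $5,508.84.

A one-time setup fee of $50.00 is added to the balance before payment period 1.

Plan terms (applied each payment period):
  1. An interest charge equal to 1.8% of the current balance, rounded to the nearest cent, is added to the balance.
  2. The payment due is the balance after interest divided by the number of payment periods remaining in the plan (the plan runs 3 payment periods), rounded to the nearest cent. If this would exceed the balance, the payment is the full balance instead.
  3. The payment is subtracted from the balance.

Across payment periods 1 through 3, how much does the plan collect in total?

$5,761.37

Payment period 1: opening $5,558.84; interest $100.06 → $5,658.90; payment $1,886.30; balance $3,772.60
Payment period 2: opening $3,772.60; interest $67.91 → $3,840.51; payment $1,920.26; balance $1,920.25
Payment period 3: opening $1,920.25; interest $34.56 → $1,954.81; payment $1,954.81; balance $0.00
Total paid: $5,761.37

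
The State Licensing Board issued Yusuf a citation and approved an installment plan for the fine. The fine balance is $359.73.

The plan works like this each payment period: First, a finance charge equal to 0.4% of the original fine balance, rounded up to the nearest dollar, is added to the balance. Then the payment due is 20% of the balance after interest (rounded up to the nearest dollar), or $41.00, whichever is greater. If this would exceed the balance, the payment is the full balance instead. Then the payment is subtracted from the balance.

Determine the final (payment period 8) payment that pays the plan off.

# | Opening | Interest | Payment | End bal
1 | $359.73 | $2.00 | $73.00 | $288.73
2 | $288.73 | $2.00 | $59.00 | $231.73
3 | $231.73 | $2.00 | $47.00 | $186.73
4 | $186.73 | $2.00 | $41.00 | $147.73
5 | $147.73 | $2.00 | $41.00 | $108.73
6 | $108.73 | $2.00 | $41.00 | $69.73
7 | $69.73 | $2.00 | $41.00 | $30.73
8 | $30.73 | $2.00 | $32.73 | $0.00

$32.73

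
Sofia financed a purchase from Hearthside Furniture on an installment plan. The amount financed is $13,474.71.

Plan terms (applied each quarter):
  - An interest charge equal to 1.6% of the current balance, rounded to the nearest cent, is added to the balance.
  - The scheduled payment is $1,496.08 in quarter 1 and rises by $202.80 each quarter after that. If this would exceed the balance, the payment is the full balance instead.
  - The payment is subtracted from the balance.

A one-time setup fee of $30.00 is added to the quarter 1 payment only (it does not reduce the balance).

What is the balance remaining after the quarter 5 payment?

$4,803.41

Quarter 1: opening $13,474.71; interest $215.60 → $13,690.31; payment $1,496.08 (+ $30.00 fee); balance $12,194.23
Quarter 2: opening $12,194.23; interest $195.11 → $12,389.34; payment $1,698.88; balance $10,690.46
Quarter 3: opening $10,690.46; interest $171.05 → $10,861.51; payment $1,901.68; balance $8,959.83
Quarter 4: opening $8,959.83; interest $143.36 → $9,103.19; payment $2,104.48; balance $6,998.71
Quarter 5: opening $6,998.71; interest $111.98 → $7,110.69; payment $2,307.28; balance $4,803.41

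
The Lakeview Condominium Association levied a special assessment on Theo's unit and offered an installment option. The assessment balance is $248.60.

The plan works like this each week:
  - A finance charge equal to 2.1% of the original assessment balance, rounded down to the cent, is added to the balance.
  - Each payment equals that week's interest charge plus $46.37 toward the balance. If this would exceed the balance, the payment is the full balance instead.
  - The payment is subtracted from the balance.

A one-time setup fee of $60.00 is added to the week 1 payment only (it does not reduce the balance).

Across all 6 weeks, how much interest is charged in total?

$31.32

# | Opening | Interest | Payment | Fee | End bal
1 | $248.60 | $5.22 | $51.59 | $60.00 | $202.23
2 | $202.23 | $5.22 | $51.59 | — | $155.86
3 | $155.86 | $5.22 | $51.59 | — | $109.49
4 | $109.49 | $5.22 | $51.59 | — | $63.12
5 | $63.12 | $5.22 | $51.59 | — | $16.75
6 | $16.75 | $5.22 | $21.97 | — | $0.00
Total interest: $5.22 + $5.22 + $5.22 + $5.22 + $5.22 + $5.22 = $31.32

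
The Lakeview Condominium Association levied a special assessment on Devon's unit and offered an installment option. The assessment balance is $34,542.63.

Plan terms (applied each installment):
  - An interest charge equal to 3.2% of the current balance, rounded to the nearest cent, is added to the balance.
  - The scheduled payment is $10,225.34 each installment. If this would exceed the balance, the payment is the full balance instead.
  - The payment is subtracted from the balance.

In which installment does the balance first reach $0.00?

4

Installment 1: $34,542.63 +$1,105.36 interest = $35,647.99; pay $10,225.34 → $25,422.65
Installment 2: $25,422.65 +$813.52 interest = $26,236.17; pay $10,225.34 → $16,010.83
Installment 3: $16,010.83 +$512.35 interest = $16,523.18; pay $10,225.34 → $6,297.84
Installment 4: $6,297.84 +$201.53 interest = $6,499.37; pay $6,499.37 → $0.00
Balance reaches $0.00 in installment 4.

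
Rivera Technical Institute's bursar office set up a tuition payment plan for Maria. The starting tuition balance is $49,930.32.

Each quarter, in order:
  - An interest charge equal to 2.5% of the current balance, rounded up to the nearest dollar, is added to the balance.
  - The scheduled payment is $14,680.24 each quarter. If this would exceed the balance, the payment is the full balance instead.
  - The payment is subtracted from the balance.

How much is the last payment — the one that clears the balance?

Quarter 1: $49,930.32 +$1,249.00 interest = $51,179.32; pay $14,680.24 → $36,499.08
Quarter 2: $36,499.08 +$913.00 interest = $37,412.08; pay $14,680.24 → $22,731.84
Quarter 3: $22,731.84 +$569.00 interest = $23,300.84; pay $14,680.24 → $8,620.60
Quarter 4: $8,620.60 +$216.00 interest = $8,836.60; pay $8,836.60 → $0.00

$8,836.60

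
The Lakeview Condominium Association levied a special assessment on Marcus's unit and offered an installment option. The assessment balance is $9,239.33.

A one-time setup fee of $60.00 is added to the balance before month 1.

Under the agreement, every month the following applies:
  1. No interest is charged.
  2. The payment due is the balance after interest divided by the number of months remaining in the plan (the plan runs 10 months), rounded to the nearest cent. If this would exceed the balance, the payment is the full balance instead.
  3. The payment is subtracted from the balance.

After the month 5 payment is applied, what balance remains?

$4,649.67

# | Opening | Payment | End bal
1 | $9,299.33 | $929.93 | $8,369.40
2 | $8,369.40 | $929.93 | $7,439.47
3 | $7,439.47 | $929.93 | $6,509.54
4 | $6,509.54 | $929.93 | $5,579.61
5 | $5,579.61 | $929.94 | $4,649.67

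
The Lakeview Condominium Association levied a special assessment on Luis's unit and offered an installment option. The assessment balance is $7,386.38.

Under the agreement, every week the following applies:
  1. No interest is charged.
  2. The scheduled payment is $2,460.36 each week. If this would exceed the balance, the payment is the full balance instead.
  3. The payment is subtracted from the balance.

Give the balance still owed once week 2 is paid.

$2,465.66

Week 1: opening $7,386.38; payment $2,460.36; balance $4,926.02
Week 2: opening $4,926.02; payment $2,460.36; balance $2,465.66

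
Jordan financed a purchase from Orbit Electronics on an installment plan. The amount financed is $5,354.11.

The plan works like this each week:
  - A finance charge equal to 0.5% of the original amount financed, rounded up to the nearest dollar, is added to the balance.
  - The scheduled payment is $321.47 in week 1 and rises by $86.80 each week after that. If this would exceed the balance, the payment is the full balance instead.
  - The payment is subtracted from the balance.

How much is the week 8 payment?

$929.07

Week 1: opening $5,354.11; interest $27.00 → $5,381.11; payment $321.47; balance $5,059.64
Week 2: opening $5,059.64; interest $27.00 → $5,086.64; payment $408.27; balance $4,678.37
Week 3: opening $4,678.37; interest $27.00 → $4,705.37; payment $495.07; balance $4,210.30
Week 4: opening $4,210.30; interest $27.00 → $4,237.30; payment $581.87; balance $3,655.43
Week 5: opening $3,655.43; interest $27.00 → $3,682.43; payment $668.67; balance $3,013.76
Week 6: opening $3,013.76; interest $27.00 → $3,040.76; payment $755.47; balance $2,285.29
Week 7: opening $2,285.29; interest $27.00 → $2,312.29; payment $842.27; balance $1,470.02
Week 8: opening $1,470.02; interest $27.00 → $1,497.02; payment $929.07; balance $567.95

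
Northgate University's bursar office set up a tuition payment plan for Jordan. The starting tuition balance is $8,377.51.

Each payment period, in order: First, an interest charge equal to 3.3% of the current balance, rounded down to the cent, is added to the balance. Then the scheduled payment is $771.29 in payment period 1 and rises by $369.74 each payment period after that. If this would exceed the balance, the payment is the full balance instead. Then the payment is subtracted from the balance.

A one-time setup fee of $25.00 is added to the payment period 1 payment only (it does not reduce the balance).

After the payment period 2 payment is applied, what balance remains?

# | Opening | Interest | Payment | Fee | End bal
1 | $8,377.51 | $276.45 | $771.29 | $25.00 | $7,882.67
2 | $7,882.67 | $260.12 | $1,141.03 | — | $7,001.76

$7,001.76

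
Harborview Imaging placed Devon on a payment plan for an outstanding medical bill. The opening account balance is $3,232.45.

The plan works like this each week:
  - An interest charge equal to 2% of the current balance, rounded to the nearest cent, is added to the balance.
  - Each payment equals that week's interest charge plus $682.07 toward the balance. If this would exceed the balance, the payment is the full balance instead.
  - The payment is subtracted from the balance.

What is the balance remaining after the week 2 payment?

$1,868.31

Week 1: opening $3,232.45; interest $64.65 → $3,297.10; payment $746.72; balance $2,550.38
Week 2: opening $2,550.38; interest $51.01 → $2,601.39; payment $733.08; balance $1,868.31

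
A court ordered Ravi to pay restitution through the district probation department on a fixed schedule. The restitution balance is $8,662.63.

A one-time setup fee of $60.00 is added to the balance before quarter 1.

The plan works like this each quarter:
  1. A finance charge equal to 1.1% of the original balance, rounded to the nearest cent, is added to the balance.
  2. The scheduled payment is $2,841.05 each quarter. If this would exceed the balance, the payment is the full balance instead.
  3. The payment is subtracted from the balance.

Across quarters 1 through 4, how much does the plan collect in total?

Quarter 1: opening $8,722.63; interest $95.29 → $8,817.92; payment $2,841.05; balance $5,976.87
Quarter 2: opening $5,976.87; interest $95.29 → $6,072.16; payment $2,841.05; balance $3,231.11
Quarter 3: opening $3,231.11; interest $95.29 → $3,326.40; payment $2,841.05; balance $485.35
Quarter 4: opening $485.35; interest $95.29 → $580.64; payment $580.64; balance $0.00
Total paid: $9,103.79

$9,103.79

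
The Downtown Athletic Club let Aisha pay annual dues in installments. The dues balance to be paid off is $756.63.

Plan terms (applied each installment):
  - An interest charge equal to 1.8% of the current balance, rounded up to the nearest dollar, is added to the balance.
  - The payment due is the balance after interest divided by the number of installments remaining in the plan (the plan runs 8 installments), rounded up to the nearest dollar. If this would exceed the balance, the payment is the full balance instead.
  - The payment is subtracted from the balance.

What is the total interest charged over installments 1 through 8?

Installment 1: opening $756.63; interest $14.00 → $770.63; payment $97.00; balance $673.63
Installment 2: opening $673.63; interest $13.00 → $686.63; payment $99.00; balance $587.63
Installment 3: opening $587.63; interest $11.00 → $598.63; payment $100.00; balance $498.63
Installment 4: opening $498.63; interest $9.00 → $507.63; payment $102.00; balance $405.63
Installment 5: opening $405.63; interest $8.00 → $413.63; payment $104.00; balance $309.63
Installment 6: opening $309.63; interest $6.00 → $315.63; payment $106.00; balance $209.63
Installment 7: opening $209.63; interest $4.00 → $213.63; payment $107.00; balance $106.63
Installment 8: opening $106.63; interest $2.00 → $108.63; payment $108.63; balance $0.00
Total interest: $14.00 + $13.00 + $11.00 + $9.00 + $8.00 + $6.00 + $4.00 + $2.00 = $67.00

$67.00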